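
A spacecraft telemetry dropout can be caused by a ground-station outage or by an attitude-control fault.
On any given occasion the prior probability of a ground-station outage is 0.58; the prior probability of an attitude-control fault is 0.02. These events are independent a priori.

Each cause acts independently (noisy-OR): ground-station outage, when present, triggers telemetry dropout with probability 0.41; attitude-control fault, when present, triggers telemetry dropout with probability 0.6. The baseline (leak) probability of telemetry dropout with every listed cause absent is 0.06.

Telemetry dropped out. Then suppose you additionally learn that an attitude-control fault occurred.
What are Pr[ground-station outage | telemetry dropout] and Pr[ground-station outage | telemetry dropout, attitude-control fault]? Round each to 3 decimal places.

Under noisy-OR, P(telemetry dropout | causes) = 1 − (1−0.06)·∏(1−qᵢ) over the active causes.
Numerator (weight on configurations with ground-station outage): 0.253165 + 0.009027 = 0.262192
Denominator P(telemetry dropout): 0.06×0.42×0.98 + 0.624×0.42×0.02 + 0.4454×0.58×0.98 + 0.77816×0.58×0.02 = 0.292130
P(ground-station outage | telemetry dropout) = 0.262192/0.292130 ≈ 0.898

Now also conditioning on attitude-control fault=true:
Weight on ground-station outage=true, given the evidence: 0.77816×0.58 = 0.451333
Denominator P(telemetry dropout | attitude-control fault): 0.624×0.42 + 0.77816×0.58 = 0.713413
P(ground-station outage | telemetry dropout, attitude-control fault) = 0.451333/0.713413 ≈ 0.633
This is intercausal reasoning (explaining away): once attitude-control fault accounts for the telemetry dropout, ground-station outage becomes less likely.

Pr[ground-station outage | telemetry dropout] ≈ 0.898; Pr[ground-station outage | telemetry dropout, attitude-control fault] ≈ 0.633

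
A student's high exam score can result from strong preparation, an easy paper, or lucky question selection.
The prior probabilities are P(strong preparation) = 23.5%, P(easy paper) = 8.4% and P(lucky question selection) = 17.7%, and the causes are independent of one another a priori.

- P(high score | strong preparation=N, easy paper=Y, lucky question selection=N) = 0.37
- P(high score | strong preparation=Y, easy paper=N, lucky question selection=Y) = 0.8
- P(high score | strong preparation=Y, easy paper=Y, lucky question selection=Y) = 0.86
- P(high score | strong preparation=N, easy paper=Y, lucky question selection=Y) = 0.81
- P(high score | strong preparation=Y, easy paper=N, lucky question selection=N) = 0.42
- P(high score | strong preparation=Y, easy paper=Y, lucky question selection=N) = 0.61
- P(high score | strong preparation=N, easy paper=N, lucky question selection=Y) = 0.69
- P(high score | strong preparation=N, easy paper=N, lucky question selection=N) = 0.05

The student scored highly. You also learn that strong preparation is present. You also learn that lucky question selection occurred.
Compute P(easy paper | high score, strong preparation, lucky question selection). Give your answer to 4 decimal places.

Weight on easy paper=true, given the evidence: 0.86*0.084 = 0.072240
The normalizing constant is 0.8*0.916 + 0.86*0.084 = 0.805040
Posterior = 0.072240 / 0.805040 ≈ 0.0897

P(easy paper | high score, strong preparation, lucky question selection) ≈ 0.0897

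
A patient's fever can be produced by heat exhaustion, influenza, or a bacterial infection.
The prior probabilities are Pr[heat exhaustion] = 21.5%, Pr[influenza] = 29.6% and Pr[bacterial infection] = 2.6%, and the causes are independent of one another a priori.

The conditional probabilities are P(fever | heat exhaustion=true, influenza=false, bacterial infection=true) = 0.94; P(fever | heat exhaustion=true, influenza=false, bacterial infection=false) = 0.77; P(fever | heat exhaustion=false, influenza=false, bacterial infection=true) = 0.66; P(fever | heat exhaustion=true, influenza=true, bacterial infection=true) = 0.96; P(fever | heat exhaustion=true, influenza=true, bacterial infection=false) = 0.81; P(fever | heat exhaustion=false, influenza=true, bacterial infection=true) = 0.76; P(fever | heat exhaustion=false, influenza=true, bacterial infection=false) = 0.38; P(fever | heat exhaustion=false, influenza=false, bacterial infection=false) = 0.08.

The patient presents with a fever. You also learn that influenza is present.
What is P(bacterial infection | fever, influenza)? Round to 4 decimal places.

P(fever | influenza) = 0.38*0.785*0.974 + 0.76*0.785*0.026 + 0.81*0.215*0.974 + 0.96*0.215*0.026 = 0.290544 + 0.015512 + 0.169622 + 0.005366 = 0.481044
Of this, 0.020878 comes from 0.015512 + 0.005366 (the bacterial infection=true cases).
Hence the posterior is 0.020878/0.481044 ≈ 0.0434.

P(bacterial infection | fever, influenza) ≈ 0.0434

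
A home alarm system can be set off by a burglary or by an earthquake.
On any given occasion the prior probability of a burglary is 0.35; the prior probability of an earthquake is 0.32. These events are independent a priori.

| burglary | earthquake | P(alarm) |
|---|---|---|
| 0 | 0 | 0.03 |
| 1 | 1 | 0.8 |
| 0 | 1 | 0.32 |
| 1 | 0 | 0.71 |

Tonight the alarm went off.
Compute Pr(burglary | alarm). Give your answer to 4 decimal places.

P(alarm) = 0.03·0.65·0.68 + 0.32·0.65·0.32 + 0.71·0.35·0.68 + 0.8·0.35·0.32 = 0.013260 + 0.066560 + 0.168980 + 0.089600 = 0.338400
The burglary-present share is 0.168980 + 0.089600 = 0.258580.
Hence the posterior is 0.258580/0.338400 ≈ 0.7641.

Pr(burglary | alarm) ≈ 0.7641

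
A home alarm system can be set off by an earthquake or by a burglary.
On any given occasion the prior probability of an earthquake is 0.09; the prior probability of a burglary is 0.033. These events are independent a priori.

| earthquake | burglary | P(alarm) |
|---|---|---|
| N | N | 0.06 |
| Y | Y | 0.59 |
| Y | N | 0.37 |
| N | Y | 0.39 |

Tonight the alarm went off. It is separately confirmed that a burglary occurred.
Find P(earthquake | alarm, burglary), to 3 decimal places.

P(earthquake | alarm, burglary) ≈ 0.130

Numerator (weight on configurations with earthquake): 0.59×0.09 = 0.053100
Denominator P(alarm | burglary): 0.39×0.91 + 0.59×0.09 = 0.408000
Posterior = 0.053100 / 0.408000 ≈ 0.130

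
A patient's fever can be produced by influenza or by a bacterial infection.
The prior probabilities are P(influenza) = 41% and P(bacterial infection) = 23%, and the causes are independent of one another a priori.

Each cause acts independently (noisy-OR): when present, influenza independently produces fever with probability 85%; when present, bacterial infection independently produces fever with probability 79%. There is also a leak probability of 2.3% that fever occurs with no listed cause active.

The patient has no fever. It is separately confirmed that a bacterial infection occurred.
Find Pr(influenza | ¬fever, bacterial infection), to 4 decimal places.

Under noisy-OR, P(fever | causes) = 1 − (1−0.023)·∏(1−qᵢ) over the active causes.
Numerator (weight on configurations with influenza): 0.030775×0.41 = 0.012618
Denominator P(¬fever | bacterial infection): 0.20517×0.59 + 0.030775×0.41 = 0.133668
P(influenza | ¬fever, bacterial infection) = 0.012618/0.133668 ≈ 0.0944

Pr(influenza | ¬fever, bacterial infection) ≈ 0.0944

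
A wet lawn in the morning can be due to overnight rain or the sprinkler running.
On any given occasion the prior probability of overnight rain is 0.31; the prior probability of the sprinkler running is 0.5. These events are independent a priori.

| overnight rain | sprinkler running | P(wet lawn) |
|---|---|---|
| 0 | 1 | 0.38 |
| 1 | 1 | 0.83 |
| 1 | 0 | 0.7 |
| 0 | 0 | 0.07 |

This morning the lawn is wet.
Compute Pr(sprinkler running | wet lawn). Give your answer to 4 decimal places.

Weight on sprinkler running=true, given the evidence: 0.131100 + 0.128650 = 0.259750
The normalizing constant is 0.07*0.69*0.5 + 0.38*0.69*0.5 + 0.7*0.31*0.5 + 0.83*0.31*0.5 = 0.392400
P(sprinkler running | wet lawn) = 0.259750/0.392400 ≈ 0.6620

Pr(sprinkler running | wet lawn) ≈ 0.6620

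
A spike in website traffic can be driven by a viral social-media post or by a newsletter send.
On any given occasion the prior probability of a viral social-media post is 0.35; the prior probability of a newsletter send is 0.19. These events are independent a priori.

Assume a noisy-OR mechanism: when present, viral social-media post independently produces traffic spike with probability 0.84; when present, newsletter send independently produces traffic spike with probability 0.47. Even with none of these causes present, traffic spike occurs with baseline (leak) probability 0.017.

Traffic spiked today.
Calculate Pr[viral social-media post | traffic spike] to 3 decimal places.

Under noisy-OR, P(traffic spike | causes) = 1 − (1−0.017)·∏(1−qᵢ) over the active causes.
Weight on viral social-media post=true, given the evidence: 0.238911 + 0.060957 = 0.299868
Denominator P(traffic spike): 0.017·0.65·0.81 + 0.47901·0.65·0.19 + 0.84272·0.35·0.81 + 0.916642·0.35·0.19 = 0.367977
P(viral social-media post | traffic spike) = 0.299868/0.367977 ≈ 0.815

Pr[viral social-media post | traffic spike] ≈ 0.815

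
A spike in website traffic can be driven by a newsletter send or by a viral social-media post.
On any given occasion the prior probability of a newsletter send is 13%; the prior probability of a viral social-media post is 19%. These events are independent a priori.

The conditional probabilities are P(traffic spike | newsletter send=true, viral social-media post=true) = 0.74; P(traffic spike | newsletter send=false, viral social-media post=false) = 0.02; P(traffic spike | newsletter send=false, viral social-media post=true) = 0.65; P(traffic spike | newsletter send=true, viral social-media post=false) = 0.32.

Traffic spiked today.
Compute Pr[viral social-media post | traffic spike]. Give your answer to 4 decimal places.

P(traffic spike) = 0.02·0.87·0.81 + 0.65·0.87·0.19 + 0.32·0.13·0.81 + 0.74·0.13·0.19 = 0.014094 + 0.107445 + 0.033696 + 0.018278 = 0.173513
The viral social-media post-present share is 0.107445 + 0.018278 = 0.125723.
Hence the posterior is 0.125723/0.173513 ≈ 0.7246.

Pr[viral social-media post | traffic spike] ≈ 0.7246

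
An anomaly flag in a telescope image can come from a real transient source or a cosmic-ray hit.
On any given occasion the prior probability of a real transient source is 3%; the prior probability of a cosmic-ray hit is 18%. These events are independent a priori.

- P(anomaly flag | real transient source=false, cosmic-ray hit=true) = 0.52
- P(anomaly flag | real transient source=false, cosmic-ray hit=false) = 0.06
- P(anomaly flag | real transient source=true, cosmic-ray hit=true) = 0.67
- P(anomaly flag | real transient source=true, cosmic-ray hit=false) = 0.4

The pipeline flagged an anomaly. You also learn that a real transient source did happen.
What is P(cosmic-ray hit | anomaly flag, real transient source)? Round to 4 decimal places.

Numerator (weight on configurations with cosmic-ray hit): 0.67*0.18 = 0.120600
Normalizer over all consistent configurations: 0.4*0.82 + 0.67*0.18 = 0.448600
P(cosmic-ray hit | anomaly flag, real transient source) = 0.120600/0.448600 ≈ 0.2688

P(cosmic-ray hit | anomaly flag, real transient source) ≈ 0.2688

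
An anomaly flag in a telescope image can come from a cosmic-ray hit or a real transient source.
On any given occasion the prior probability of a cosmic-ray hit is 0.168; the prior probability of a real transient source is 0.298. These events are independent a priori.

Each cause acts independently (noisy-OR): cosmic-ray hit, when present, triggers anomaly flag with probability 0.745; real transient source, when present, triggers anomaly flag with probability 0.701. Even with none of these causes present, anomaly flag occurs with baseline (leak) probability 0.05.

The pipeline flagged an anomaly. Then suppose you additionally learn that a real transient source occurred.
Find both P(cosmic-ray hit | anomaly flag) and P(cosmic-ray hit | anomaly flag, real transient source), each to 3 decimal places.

Under noisy-OR, P(anomaly flag | causes) = 1 − (1−0.05)·∏(1−qᵢ) over the active causes.
Sum P(anomaly flag|·) weighted by the priors over the 4 (cosmic-ray hit, real transient source) configurations:
  P(anomaly flag) = 0.05·0.832·0.702 + 0.71595·0.832·0.298 + 0.75775·0.168·0.702 + 0.927567·0.168·0.298
        = 0.029203 + 0.177510 + 0.089366 + 0.046438 = 0.342517
The terms with cosmic-ray hit present sum to 0.135804, so
  P(cosmic-ray hit | anomaly flag) = 0.135804 / 0.342517 ≈ 0.396

With the extra evidence:
P(anomaly flag | real transient source) = 0.71595·0.832 + 0.927567·0.168 = 0.595670 + 0.155831 = 0.751501
Restricting to configurations with cosmic-ray hit present: 0.927567·0.168 = 0.155831.
P(cosmic-ray hit | anomaly flag, real transient source) = 0.155831 / 0.751501 ≈ 0.207

P(cosmic-ray hit | anomaly flag) ≈ 0.396; P(cosmic-ray hit | anomaly flag, real transient source) ≈ 0.207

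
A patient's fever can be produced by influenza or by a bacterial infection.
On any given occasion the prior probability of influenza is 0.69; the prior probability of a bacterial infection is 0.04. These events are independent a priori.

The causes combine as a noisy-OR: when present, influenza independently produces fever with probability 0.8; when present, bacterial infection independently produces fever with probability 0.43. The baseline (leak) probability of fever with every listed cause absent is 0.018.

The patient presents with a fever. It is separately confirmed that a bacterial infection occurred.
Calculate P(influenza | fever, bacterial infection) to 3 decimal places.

Under noisy-OR, P(fever | causes) = 1 − (1−0.018)·∏(1−qᵢ) over the active causes.
Numerator (weight on configurations with influenza): 0.888052·0.69 = 0.612756
Normalizer over all consistent configurations: 0.44026·0.31 + 0.888052·0.69 = 0.749237
Posterior = 0.612756 / 0.749237 ≈ 0.818

P(influenza | fever, bacterial infection) ≈ 0.818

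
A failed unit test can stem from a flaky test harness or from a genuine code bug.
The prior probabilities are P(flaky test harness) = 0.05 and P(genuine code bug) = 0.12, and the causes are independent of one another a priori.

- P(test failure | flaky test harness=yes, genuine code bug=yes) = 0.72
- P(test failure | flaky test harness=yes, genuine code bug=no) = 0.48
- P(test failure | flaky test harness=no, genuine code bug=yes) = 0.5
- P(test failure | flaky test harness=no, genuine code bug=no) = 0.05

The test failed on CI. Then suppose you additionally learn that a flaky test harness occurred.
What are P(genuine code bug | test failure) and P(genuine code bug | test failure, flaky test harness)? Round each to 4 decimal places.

By total probability over the 4 (flaky test harness, genuine code bug) configurations:
  P(test failure) = 0.05×0.95×0.88 + 0.5×0.95×0.12 + 0.48×0.05×0.88 + 0.72×0.05×0.12
        = 0.041800 + 0.057000 + 0.021120 + 0.004320 = 0.124240
The terms with genuine code bug present sum to 0.061320, so
  P(genuine code bug | test failure) = 0.061320 / 0.124240 ≈ 0.4936

Now also conditioning on flaky test harness=true:
Sum P(test failure|·) weighted by the priors over both values of genuine code bug:
  P(test failure | flaky test harness) = 0.48·0.88 + 0.72·0.12
        = 0.422400 + 0.086400 = 0.508800
Keeping only the genuine code bug-present terms gives 0.086400, so
  P(genuine code bug | test failure, flaky test harness) = 0.086400 / 0.508800 ≈ 0.1698

P(genuine code bug | test failure) ≈ 0.4936; P(genuine code bug | test failure, flaky test harness) ≈ 0.1698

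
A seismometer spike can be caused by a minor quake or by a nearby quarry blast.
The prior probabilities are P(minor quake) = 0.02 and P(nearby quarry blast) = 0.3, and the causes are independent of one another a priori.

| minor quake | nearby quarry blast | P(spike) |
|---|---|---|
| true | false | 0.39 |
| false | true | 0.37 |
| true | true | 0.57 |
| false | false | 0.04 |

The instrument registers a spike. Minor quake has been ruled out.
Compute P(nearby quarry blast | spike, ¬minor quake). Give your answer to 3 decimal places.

Weight on nearby quarry blast=true, given the evidence: 0.37·0.3 = 0.111000
Normalizer over all consistent configurations: 0.04·0.7 + 0.37·0.3 = 0.139000
P(nearby quarry blast | spike, ¬minor quake) = 0.111000/0.139000 ≈ 0.799

P(nearby quarry blast | spike, ¬minor quake) ≈ 0.799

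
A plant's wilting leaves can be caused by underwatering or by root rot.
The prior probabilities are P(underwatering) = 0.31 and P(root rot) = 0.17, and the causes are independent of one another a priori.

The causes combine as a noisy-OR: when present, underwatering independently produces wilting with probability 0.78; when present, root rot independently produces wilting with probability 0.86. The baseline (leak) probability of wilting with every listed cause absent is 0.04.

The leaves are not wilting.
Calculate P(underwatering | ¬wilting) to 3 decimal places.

Under noisy-OR, P(wilting | causes) = 1 − (1−0.04)·∏(1−qᵢ) over the active causes.
By total probability over the 4 (underwatering, root rot) configurations:
  P(¬wilting) = 0.96·0.69·0.83 + 0.1344·0.69·0.17 + 0.2112·0.31·0.83 + 0.029568·0.31·0.17
        = 0.549792 + 0.015765 + 0.054342 + 0.001558 = 0.621457
Configurations with underwatering contribute 0.055900, so
  P(underwatering | ¬wilting) = 0.055900 / 0.621457 ≈ 0.090

P(underwatering | ¬wilting) ≈ 0.090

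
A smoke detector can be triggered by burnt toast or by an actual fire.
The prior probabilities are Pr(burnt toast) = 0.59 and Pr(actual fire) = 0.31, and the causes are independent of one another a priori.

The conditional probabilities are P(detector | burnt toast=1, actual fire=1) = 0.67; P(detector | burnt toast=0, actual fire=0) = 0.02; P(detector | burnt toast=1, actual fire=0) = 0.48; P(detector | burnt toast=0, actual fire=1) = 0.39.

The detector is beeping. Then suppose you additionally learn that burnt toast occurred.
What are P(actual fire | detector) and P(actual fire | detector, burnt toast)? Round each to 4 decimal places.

P(actual fire | detector) ≈ 0.4612; P(actual fire | detector, burnt toast) ≈ 0.3854

Enumerate the 4 (burnt toast, actual fire) configurations and weight by the priors:
  P(detector) = 0.02·0.41·0.69 + 0.39·0.41·0.31 + 0.48·0.59·0.69 + 0.67·0.59·0.31
        = 0.005658 + 0.049569 + 0.195408 + 0.122543 = 0.373178
The terms with actual fire present sum to 0.172112, so
  P(actual fire | detector) = 0.172112 / 0.373178 ≈ 0.4612

Now condition on the additional information:
P(detector | burnt toast) = 0.48×0.69 + 0.67×0.31 = 0.331200 + 0.207700 = 0.538900
Of this, 0.207700 comes from 0.67×0.31 (the actual fire=true cases).
P(actual fire | detector, burnt toast) = 0.207700 / 0.538900 ≈ 0.3854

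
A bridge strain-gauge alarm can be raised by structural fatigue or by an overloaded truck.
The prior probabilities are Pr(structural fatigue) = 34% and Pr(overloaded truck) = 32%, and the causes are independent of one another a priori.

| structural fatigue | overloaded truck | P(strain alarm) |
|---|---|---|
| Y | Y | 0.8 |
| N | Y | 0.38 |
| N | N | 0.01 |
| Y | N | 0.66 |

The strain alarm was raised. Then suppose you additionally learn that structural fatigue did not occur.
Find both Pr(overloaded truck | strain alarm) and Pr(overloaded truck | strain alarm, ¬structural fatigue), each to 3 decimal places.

Pr(overloaded truck | strain alarm) ≈ 0.516; Pr(overloaded truck | strain alarm, ¬structural fatigue) ≈ 0.947

By total probability over the 4 (structural fatigue, overloaded truck) configurations:
  P(strain alarm) = 0.01·0.66·0.68 + 0.38·0.66·0.32 + 0.66·0.34·0.68 + 0.8·0.34·0.32
        = 0.004488 + 0.080256 + 0.152592 + 0.087040 = 0.324376
Keeping only the overloaded truck-present terms gives 0.167296, so
  P(overloaded truck | strain alarm) = 0.167296 / 0.324376 ≈ 0.516

With the extra evidence:
P(strain alarm | ¬structural fatigue) = 0.01·0.68 + 0.38·0.32 = 0.006800 + 0.121600 = 0.128400
Of this, 0.121600 comes from 0.38·0.32 (the overloaded truck=true cases).
P(overloaded truck | strain alarm, ¬structural fatigue) = 0.121600 / 0.128400 ≈ 0.947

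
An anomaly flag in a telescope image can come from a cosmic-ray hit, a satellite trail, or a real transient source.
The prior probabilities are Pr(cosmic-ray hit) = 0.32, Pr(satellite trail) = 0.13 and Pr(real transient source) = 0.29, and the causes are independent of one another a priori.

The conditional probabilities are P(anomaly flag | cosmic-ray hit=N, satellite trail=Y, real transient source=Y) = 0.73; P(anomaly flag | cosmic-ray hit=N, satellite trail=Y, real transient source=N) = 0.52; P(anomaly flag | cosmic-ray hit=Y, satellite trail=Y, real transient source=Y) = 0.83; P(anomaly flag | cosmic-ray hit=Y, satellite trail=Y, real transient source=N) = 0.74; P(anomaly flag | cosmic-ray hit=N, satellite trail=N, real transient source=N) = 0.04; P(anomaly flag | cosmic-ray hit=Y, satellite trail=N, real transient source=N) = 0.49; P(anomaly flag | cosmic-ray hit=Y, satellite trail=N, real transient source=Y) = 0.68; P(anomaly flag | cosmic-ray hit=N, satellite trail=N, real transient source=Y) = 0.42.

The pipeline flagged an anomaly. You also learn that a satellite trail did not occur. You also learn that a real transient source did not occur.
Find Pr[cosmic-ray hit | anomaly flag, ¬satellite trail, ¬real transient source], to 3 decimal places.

Pr[cosmic-ray hit | anomaly flag, ¬satellite trail, ¬real transient source] ≈ 0.852

P(anomaly flag | ¬satellite trail, ¬real transient source) = 0.04*0.68 + 0.49*0.32 = 0.027200 + 0.156800 = 0.184000
Restricting to configurations with cosmic-ray hit present: 0.49*0.32 = 0.156800.
So P(cosmic-ray hit | anomaly flag, ¬satellite trail, ¬real transient source) = 0.156800/0.184000 ≈ 0.852.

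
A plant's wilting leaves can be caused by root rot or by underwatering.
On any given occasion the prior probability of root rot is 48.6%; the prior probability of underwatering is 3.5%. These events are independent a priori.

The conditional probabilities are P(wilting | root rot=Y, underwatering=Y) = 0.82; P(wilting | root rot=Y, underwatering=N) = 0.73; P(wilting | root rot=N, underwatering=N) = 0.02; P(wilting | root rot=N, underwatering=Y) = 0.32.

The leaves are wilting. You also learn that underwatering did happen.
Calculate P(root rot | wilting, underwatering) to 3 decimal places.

P(wilting | underwatering) = 0.32·0.514 + 0.82·0.486 = 0.164480 + 0.398520 = 0.563000
The root rot-present share is 0.82·0.486 = 0.398520.
So P(root rot | wilting, underwatering) = 0.398520/0.563000 ≈ 0.708.

P(root rot | wilting, underwatering) ≈ 0.708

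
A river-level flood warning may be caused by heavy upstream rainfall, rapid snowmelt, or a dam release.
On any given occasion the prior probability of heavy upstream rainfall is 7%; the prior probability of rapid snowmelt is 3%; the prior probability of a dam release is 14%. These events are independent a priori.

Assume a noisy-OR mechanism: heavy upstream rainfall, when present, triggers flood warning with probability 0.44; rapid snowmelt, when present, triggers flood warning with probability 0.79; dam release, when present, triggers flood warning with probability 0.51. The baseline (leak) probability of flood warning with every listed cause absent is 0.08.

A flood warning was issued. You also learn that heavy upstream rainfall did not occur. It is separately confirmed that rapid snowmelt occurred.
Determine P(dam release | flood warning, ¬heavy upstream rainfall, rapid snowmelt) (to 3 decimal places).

Under noisy-OR, P(flood warning | causes) = 1 − (1−0.08)·∏(1−qᵢ) over the active causes.
P(flood warning | ¬heavy upstream rainfall, rapid snowmelt) = 0.8068*0.86 + 0.905332*0.14 = 0.693848 + 0.126746 = 0.820594
Restricting to configurations with dam release present: 0.905332*0.14 = 0.126746.
So P(dam release | flood warning, ¬heavy upstream rainfall, rapid snowmelt) = 0.126746/0.820594 ≈ 0.154.

P(dam release | flood warning, ¬heavy upstream rainfall, rapid snowmelt) ≈ 0.154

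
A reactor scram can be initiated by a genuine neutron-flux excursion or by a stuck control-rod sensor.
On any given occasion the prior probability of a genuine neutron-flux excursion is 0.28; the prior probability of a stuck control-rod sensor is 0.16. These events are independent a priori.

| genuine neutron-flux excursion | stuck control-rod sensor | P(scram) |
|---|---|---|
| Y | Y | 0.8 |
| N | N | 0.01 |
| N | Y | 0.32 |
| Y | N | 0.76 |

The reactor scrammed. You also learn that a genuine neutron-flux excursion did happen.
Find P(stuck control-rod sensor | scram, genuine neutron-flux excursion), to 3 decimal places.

P(stuck control-rod sensor | scram, genuine neutron-flux excursion) ≈ 0.167

Weight on stuck control-rod sensor=true, given the evidence: 0.8×0.16 = 0.128000
Normalizer over all consistent configurations: 0.76×0.84 + 0.8×0.16 = 0.766400
Posterior = 0.128000 / 0.766400 ≈ 0.167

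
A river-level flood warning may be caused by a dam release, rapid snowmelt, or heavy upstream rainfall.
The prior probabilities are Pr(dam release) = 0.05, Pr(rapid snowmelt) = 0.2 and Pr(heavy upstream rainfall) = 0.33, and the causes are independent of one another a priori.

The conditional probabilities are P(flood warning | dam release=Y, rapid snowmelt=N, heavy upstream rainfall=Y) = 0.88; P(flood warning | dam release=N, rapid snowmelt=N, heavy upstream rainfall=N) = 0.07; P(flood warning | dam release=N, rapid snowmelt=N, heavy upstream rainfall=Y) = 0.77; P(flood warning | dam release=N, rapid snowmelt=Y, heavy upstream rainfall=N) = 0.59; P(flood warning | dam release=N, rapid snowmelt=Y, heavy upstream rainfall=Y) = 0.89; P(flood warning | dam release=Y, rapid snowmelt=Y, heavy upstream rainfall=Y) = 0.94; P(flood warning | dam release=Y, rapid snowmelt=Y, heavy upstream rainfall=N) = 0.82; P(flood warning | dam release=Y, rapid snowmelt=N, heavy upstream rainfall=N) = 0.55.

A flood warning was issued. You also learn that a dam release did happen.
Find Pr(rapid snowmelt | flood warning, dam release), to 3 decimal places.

Pr(rapid snowmelt | flood warning, dam release) ≈ 0.246

By total probability over the 4 (rapid snowmelt, heavy upstream rainfall) configurations:
  P(flood warning | dam release) = 0.55·0.8·0.67 + 0.88·0.8·0.33 + 0.82·0.2·0.67 + 0.94·0.2·0.33
        = 0.294800 + 0.232320 + 0.109880 + 0.062040 = 0.699040
Configurations with rapid snowmelt contribute 0.171920, so
  P(rapid snowmelt | flood warning, dam release) = 0.171920 / 0.699040 ≈ 0.246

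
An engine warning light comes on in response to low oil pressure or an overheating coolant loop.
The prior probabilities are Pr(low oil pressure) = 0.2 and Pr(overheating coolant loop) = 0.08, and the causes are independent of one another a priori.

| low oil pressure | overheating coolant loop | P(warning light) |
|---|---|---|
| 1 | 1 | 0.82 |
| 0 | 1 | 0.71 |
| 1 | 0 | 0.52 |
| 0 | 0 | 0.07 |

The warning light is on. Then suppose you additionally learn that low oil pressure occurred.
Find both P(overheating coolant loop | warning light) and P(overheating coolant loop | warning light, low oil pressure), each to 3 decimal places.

By total probability over the 4 (low oil pressure, overheating coolant loop) configurations:
  P(warning light) = 0.07*0.8*0.92 + 0.71*0.8*0.08 + 0.52*0.2*0.92 + 0.82*0.2*0.08
        = 0.051520 + 0.045440 + 0.095680 + 0.013120 = 0.205760
Configurations with overheating coolant loop contribute 0.058560, so
  P(overheating coolant loop | warning light) = 0.058560 / 0.205760 ≈ 0.285

Now also conditioning on low oil pressure=true:
P(warning light | low oil pressure) = 0.52×0.92 + 0.82×0.08 = 0.478400 + 0.065600 = 0.544000
Of this, 0.065600 comes from 0.82×0.08 (the overheating coolant loop=true cases).
Hence the posterior is 0.065600/0.544000 ≈ 0.121.

P(overheating coolant loop | warning light) ≈ 0.285; P(overheating coolant loop | warning light, low oil pressure) ≈ 0.121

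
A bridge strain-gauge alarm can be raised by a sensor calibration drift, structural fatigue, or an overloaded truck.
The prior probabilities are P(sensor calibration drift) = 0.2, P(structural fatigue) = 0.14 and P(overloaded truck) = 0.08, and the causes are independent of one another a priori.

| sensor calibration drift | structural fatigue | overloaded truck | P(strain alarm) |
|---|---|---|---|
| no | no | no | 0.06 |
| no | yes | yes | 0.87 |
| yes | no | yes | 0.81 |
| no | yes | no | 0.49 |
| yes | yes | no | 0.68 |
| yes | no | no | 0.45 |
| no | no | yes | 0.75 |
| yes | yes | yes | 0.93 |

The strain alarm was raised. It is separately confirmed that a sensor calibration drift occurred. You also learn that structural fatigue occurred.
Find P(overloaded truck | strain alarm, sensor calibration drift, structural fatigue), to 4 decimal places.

P(overloaded truck | strain alarm, sensor calibration drift, structural fatigue) ≈ 0.1063

Numerator (weight on configurations with overloaded truck): 0.93·0.08 = 0.074400
Denominator P(strain alarm | sensor calibration drift, structural fatigue): 0.68·0.92 + 0.93·0.08 = 0.700000
Posterior = 0.074400 / 0.700000 ≈ 0.1063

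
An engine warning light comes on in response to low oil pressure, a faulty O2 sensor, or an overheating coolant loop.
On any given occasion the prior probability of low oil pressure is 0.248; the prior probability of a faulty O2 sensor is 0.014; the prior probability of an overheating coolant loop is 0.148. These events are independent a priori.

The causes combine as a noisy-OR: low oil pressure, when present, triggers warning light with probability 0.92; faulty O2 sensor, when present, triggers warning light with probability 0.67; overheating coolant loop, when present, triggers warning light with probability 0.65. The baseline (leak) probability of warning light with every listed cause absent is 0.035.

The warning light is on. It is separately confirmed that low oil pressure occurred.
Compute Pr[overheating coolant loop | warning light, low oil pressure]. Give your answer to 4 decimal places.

Under noisy-OR, P(warning light | causes) = 1 − (1−0.035)·∏(1−qᵢ) over the active causes.
P(warning light | low oil pressure) = 0.9228*0.986*0.852 + 0.97298*0.986*0.148 + 0.974524*0.014*0.852 + 0.991083*0.014*0.148 = 0.775218 + 0.141985 + 0.011624 + 0.002054 = 0.930881
Restricting to configurations with overheating coolant loop present: 0.141985 + 0.002054 = 0.144039.
Hence the posterior is 0.144039/0.930881 ≈ 0.1547.

Pr[overheating coolant loop | warning light, low oil pressure] ≈ 0.1547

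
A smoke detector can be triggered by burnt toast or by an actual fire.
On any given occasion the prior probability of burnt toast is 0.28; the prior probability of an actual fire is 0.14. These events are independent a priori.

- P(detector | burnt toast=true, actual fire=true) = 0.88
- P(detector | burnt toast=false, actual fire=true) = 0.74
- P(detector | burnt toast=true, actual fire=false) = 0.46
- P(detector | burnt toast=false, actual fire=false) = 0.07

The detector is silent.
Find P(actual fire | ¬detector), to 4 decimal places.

P(actual fire | ¬detector) ≈ 0.0420

Weight on actual fire=true, given the evidence: 0.026208 + 0.004704 = 0.030912
Normalizer over all consistent configurations: 0.93×0.72×0.86 + 0.26×0.72×0.14 + 0.54×0.28×0.86 + 0.12×0.28×0.14 = 0.736800
P(actual fire | ¬detector) = 0.030912/0.736800 ≈ 0.0420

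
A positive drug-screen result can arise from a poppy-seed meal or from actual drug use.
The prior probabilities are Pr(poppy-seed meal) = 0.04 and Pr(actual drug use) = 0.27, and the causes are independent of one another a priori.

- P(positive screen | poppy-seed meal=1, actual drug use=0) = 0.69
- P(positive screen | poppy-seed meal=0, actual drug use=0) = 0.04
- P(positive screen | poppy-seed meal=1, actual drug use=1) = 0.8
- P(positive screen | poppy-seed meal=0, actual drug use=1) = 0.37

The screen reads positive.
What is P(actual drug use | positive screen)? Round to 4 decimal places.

By total probability over the 4 (poppy-seed meal, actual drug use) configurations:
  P(positive screen) = 0.04·0.96·0.73 + 0.37·0.96·0.27 + 0.69·0.04·0.73 + 0.8·0.04·0.27
        = 0.028032 + 0.095904 + 0.020148 + 0.008640 = 0.152724
The terms with actual drug use present sum to 0.104544, so
  P(actual drug use | positive screen) = 0.104544 / 0.152724 ≈ 0.6845

P(actual drug use | positive screen) ≈ 0.6845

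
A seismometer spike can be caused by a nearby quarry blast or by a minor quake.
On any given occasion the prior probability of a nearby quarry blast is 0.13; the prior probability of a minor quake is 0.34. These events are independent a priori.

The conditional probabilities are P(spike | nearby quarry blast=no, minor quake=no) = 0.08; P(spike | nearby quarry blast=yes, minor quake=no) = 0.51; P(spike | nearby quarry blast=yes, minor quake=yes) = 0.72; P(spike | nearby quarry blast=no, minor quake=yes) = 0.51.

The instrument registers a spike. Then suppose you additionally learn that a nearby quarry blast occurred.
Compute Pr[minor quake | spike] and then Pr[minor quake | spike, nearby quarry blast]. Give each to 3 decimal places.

Pr[minor quake | spike] ≈ 0.671; Pr[minor quake | spike, nearby quarry blast] ≈ 0.421

For the numerator, keep only minor quake=true terms: 0.150858 + 0.031824 = 0.182682
Denominator P(spike): 0.08×0.87×0.66 + 0.51×0.87×0.34 + 0.51×0.13×0.66 + 0.72×0.13×0.34 = 0.272376
Posterior = 0.182682 / 0.272376 ≈ 0.671

Now condition on the additional information:
Weight on minor quake=true, given the evidence: 0.72×0.34 = 0.244800
Denominator P(spike | nearby quarry blast): 0.51×0.66 + 0.72×0.34 = 0.581400
Posterior = 0.244800 / 0.581400 ≈ 0.421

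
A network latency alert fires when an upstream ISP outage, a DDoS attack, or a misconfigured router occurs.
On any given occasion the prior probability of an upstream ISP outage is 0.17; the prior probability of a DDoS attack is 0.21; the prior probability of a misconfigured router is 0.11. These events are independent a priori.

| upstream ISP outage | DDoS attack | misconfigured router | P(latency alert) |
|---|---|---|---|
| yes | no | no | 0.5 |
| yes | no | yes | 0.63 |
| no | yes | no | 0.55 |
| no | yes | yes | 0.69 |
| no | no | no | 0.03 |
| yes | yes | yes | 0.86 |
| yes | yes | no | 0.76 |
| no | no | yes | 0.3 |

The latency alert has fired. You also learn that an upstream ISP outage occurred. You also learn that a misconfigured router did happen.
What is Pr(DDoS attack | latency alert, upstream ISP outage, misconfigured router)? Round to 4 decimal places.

Pr(DDoS attack | latency alert, upstream ISP outage, misconfigured router) ≈ 0.2663

Weight on DDoS attack=true, given the evidence: 0.86×0.21 = 0.180600
Normalizer over all consistent configurations: 0.63×0.79 + 0.86×0.21 = 0.678300
P(DDoS attack | latency alert, upstream ISP outage, misconfigured router) = 0.180600/0.678300 ≈ 0.2663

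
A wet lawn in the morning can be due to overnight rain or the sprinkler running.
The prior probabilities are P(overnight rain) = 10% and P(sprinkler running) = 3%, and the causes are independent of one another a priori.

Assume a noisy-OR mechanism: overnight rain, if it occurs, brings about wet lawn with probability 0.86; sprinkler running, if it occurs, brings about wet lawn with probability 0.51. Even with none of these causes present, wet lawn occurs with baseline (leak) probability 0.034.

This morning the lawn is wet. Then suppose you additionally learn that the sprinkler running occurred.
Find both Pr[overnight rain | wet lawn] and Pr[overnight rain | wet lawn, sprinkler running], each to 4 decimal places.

Pr[overnight rain | wet lawn] ≈ 0.6638; Pr[overnight rain | wet lawn, sprinkler running] ≈ 0.1646

Under noisy-OR, P(wet lawn | causes) = 1 − (1−0.034)·∏(1−qᵢ) over the active causes.
P(wet lawn) = 0.034*0.9*0.97 + 0.52666*0.9*0.03 + 0.86476*0.1*0.97 + 0.933732*0.1*0.03 = 0.029682 + 0.014220 + 0.083882 + 0.002801 = 0.130585
Of this, 0.086683 comes from 0.083882 + 0.002801 (the overnight rain=true cases).
P(overnight rain | wet lawn) = 0.086683 / 0.130585 ≈ 0.6638

With the extra evidence:
Sum P(wet lawn|·) weighted by the priors over both values of overnight rain:
  P(wet lawn | sprinkler running) = 0.52666·0.9 + 0.933732·0.1
        = 0.473994 + 0.093373 = 0.567367
Keeping only the overnight rain-present terms gives 0.093373, so
  P(overnight rain | wet lawn, sprinkler running) = 0.093373 / 0.567367 ≈ 0.1646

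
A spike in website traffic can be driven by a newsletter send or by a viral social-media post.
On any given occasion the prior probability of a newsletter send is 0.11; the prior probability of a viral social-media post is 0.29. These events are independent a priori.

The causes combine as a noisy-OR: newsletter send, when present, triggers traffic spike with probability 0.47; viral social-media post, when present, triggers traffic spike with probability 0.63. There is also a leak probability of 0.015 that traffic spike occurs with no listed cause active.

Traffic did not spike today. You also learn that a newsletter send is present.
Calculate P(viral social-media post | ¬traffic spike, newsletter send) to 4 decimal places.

Under noisy-OR, P(traffic spike | causes) = 1 − (1−0.015)·∏(1−qᵢ) over the active causes.
For the numerator, keep only viral social-media post=true terms: 0.193159×0.29 = 0.056016
The normalizing constant is 0.52205×0.71 + 0.193159×0.29 = 0.426671
Posterior = 0.056016 / 0.426671 ≈ 0.1313

P(viral social-media post | ¬traffic spike, newsletter send) ≈ 0.1313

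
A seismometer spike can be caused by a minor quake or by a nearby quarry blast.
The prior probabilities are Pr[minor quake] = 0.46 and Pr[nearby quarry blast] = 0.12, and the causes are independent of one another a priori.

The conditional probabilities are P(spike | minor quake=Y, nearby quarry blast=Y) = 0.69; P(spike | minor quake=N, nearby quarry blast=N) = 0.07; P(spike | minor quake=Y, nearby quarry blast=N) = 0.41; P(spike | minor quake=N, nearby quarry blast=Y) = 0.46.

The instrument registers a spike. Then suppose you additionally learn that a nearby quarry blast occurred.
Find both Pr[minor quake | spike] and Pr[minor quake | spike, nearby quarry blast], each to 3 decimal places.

Sum P(spike|·) weighted by the priors over the 4 (minor quake, nearby quarry blast) configurations:
  P(spike) = 0.07·0.54·0.88 + 0.46·0.54·0.12 + 0.41·0.46·0.88 + 0.69·0.46·0.12
        = 0.033264 + 0.029808 + 0.165968 + 0.038088 = 0.267128
Configurations with minor quake contribute 0.204056, so
  P(minor quake | spike) = 0.204056 / 0.267128 ≈ 0.764

With the extra evidence:
Numerator (weight on configurations with minor quake): 0.69*0.46 = 0.317400
Denominator P(spike | nearby quarry blast): 0.46*0.54 + 0.69*0.46 = 0.565800
P(minor quake | spike, nearby quarry blast) = 0.317400/0.565800 ≈ 0.561

Pr[minor quake | spike] ≈ 0.764; Pr[minor quake | spike, nearby quarry blast] ≈ 0.561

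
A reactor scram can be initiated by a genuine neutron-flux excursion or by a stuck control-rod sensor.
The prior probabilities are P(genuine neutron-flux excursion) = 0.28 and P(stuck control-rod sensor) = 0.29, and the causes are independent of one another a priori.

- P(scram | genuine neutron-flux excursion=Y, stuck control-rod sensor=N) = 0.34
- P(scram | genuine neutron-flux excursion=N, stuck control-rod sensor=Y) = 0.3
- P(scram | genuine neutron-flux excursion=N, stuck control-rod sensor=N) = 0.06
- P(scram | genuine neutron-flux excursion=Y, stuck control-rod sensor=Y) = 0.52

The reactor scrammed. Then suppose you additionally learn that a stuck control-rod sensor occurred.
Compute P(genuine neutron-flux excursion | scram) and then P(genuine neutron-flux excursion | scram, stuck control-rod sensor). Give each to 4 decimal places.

P(scram) = 0.06*0.72*0.71 + 0.3*0.72*0.29 + 0.34*0.28*0.71 + 0.52*0.28*0.29 = 0.030672 + 0.062640 + 0.067592 + 0.042224 = 0.203128
The genuine neutron-flux excursion-present share is 0.067592 + 0.042224 = 0.109816.
So P(genuine neutron-flux excursion | scram) = 0.109816/0.203128 ≈ 0.5406.

Now also conditioning on stuck control-rod sensor=true:
P(scram | stuck control-rod sensor) = 0.3·0.72 + 0.52·0.28 = 0.216000 + 0.145600 = 0.361600
Restricting to configurations with genuine neutron-flux excursion present: 0.52·0.28 = 0.145600.
So P(genuine neutron-flux excursion | scram, stuck control-rod sensor) = 0.145600/0.361600 ≈ 0.4027.
The drop from 0.5406 to 0.4027 is the explaining-away (discounting) effect.

P(genuine neutron-flux excursion | scram) ≈ 0.5406; P(genuine neutron-flux excursion | scram, stuck control-rod sensor) ≈ 0.4027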